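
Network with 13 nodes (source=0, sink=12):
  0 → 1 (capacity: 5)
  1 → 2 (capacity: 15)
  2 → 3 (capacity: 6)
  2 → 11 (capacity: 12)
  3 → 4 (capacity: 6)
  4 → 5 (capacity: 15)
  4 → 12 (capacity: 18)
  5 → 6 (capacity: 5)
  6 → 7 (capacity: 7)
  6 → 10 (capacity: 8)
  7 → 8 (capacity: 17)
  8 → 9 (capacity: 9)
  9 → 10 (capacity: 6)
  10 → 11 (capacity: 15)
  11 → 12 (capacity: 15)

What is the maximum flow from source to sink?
Maximum flow = 5

Max flow: 5

Flow assignment:
  0 → 1: 5/5
  1 → 2: 5/15
  2 → 11: 5/12
  11 → 12: 5/15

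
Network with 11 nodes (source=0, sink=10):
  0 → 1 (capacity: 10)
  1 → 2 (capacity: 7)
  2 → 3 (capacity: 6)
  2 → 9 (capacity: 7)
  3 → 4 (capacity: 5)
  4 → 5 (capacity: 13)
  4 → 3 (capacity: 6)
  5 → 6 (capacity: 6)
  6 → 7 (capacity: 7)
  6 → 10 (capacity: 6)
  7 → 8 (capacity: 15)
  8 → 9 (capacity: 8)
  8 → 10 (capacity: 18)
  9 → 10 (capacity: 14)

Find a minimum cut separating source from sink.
Min cut value = 7, edges: (1,2)

Min cut value: 7
Partition: S = [0, 1], T = [2, 3, 4, 5, 6, 7, 8, 9, 10]
Cut edges: (1,2)

By max-flow min-cut theorem, max flow = min cut = 7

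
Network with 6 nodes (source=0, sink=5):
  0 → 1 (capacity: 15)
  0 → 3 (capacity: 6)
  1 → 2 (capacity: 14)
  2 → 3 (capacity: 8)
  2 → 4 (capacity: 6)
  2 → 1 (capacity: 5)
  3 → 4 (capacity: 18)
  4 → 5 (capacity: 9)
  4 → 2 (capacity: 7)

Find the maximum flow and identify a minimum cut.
Max flow = 9, Min cut edges: (4,5)

Maximum flow: 9
Minimum cut: (4,5)
Partition: S = [0, 1, 2, 3, 4], T = [5]

Max-flow min-cut theorem verified: both equal 9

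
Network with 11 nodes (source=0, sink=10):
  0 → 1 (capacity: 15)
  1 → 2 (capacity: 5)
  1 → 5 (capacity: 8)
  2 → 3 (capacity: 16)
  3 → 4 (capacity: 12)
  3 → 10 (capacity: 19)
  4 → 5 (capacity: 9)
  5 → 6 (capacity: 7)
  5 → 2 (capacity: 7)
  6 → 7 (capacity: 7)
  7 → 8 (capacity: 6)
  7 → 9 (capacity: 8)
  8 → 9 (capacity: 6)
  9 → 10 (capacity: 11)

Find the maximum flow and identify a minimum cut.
Max flow = 13, Min cut edges: (1,2), (1,5)

Maximum flow: 13
Minimum cut: (1,2), (1,5)
Partition: S = [0, 1], T = [2, 3, 4, 5, 6, 7, 8, 9, 10]

Max-flow min-cut theorem verified: both equal 13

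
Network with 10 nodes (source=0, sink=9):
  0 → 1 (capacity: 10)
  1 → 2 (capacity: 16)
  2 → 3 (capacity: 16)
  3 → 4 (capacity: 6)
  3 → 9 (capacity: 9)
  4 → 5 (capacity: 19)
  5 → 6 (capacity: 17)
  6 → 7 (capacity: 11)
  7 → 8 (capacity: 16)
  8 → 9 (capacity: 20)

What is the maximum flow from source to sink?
Maximum flow = 10

Max flow: 10

Flow assignment:
  0 → 1: 10/10
  1 → 2: 10/16
  2 → 3: 10/16
  3 → 4: 1/6
  3 → 9: 9/9
  4 → 5: 1/19
  5 → 6: 1/17
  6 → 7: 1/11
  7 → 8: 1/16
  8 → 9: 1/20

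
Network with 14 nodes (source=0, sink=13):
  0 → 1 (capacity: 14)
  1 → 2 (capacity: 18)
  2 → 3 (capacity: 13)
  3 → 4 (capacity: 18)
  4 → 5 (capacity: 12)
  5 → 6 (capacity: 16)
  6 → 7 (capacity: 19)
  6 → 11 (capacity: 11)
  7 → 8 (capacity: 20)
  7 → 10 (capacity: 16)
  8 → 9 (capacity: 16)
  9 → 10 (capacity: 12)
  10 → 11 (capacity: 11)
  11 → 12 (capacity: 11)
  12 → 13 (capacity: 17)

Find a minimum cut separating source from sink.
Min cut value = 11, edges: (11,12)

Min cut value: 11
Partition: S = [0, 1, 2, 3, 4, 5, 6, 7, 8, 9, 10, 11], T = [12, 13]
Cut edges: (11,12)

By max-flow min-cut theorem, max flow = min cut = 11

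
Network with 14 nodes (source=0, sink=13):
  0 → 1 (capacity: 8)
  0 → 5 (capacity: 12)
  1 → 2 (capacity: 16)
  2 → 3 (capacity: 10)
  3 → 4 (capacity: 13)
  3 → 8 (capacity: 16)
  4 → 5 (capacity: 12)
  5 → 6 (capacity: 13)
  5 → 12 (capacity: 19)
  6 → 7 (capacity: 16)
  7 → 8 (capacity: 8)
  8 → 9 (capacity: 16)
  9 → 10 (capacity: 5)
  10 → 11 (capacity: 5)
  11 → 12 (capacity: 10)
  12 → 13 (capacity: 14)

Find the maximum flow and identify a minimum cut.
Max flow = 14, Min cut edges: (12,13)

Maximum flow: 14
Minimum cut: (12,13)
Partition: S = [0, 1, 2, 3, 4, 5, 6, 7, 8, 9, 10, 11, 12], T = [13]

Max-flow min-cut theorem verified: both equal 14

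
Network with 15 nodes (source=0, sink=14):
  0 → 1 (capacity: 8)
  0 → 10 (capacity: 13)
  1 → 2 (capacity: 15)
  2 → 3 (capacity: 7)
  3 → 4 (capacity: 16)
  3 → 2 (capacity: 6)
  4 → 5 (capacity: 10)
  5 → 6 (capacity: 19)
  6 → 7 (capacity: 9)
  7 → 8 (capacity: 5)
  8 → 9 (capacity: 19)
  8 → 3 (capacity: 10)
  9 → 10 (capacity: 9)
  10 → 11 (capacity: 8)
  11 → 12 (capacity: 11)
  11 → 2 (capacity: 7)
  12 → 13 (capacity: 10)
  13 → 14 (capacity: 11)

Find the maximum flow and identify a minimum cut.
Max flow = 8, Min cut edges: (10,11)

Maximum flow: 8
Minimum cut: (10,11)
Partition: S = [0, 1, 2, 3, 4, 5, 6, 7, 8, 9, 10], T = [11, 12, 13, 14]

Max-flow min-cut theorem verified: both equal 8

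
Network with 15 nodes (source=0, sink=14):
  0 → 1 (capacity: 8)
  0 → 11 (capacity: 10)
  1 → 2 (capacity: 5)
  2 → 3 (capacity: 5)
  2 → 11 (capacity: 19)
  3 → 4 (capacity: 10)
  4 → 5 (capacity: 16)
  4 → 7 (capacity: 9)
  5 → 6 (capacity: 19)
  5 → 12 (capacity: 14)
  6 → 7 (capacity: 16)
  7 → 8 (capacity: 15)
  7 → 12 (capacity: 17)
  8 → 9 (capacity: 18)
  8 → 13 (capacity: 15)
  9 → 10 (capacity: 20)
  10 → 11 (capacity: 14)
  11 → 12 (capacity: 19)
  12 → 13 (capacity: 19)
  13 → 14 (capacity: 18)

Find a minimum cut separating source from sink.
Min cut value = 15, edges: (0,11), (1,2)

Min cut value: 15
Partition: S = [0, 1], T = [2, 3, 4, 5, 6, 7, 8, 9, 10, 11, 12, 13, 14]
Cut edges: (0,11), (1,2)

By max-flow min-cut theorem, max flow = min cut = 15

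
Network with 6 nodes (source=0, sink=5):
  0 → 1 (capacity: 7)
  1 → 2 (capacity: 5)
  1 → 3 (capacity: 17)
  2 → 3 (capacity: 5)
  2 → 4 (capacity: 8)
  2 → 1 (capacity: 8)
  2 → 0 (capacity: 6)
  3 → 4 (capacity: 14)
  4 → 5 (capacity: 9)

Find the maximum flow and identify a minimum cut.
Max flow = 7, Min cut edges: (0,1)

Maximum flow: 7
Minimum cut: (0,1)
Partition: S = [0], T = [1, 2, 3, 4, 5]

Max-flow min-cut theorem verified: both equal 7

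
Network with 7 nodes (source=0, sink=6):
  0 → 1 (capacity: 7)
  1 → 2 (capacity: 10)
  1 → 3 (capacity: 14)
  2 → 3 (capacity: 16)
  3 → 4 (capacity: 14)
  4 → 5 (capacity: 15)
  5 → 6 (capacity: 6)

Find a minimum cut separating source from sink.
Min cut value = 6, edges: (5,6)

Min cut value: 6
Partition: S = [0, 1, 2, 3, 4, 5], T = [6]
Cut edges: (5,6)

By max-flow min-cut theorem, max flow = min cut = 6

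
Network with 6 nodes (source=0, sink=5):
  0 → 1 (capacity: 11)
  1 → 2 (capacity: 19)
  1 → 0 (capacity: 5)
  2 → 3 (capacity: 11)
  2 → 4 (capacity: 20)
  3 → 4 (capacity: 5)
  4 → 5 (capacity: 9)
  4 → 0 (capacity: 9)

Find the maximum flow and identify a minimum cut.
Max flow = 9, Min cut edges: (4,5)

Maximum flow: 9
Minimum cut: (4,5)
Partition: S = [0, 1, 2, 3, 4], T = [5]

Max-flow min-cut theorem verified: both equal 9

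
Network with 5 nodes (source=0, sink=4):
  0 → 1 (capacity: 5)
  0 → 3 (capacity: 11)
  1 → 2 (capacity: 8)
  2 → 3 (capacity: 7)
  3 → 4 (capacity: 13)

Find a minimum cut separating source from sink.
Min cut value = 13, edges: (3,4)

Min cut value: 13
Partition: S = [0, 1, 2, 3], T = [4]
Cut edges: (3,4)

By max-flow min-cut theorem, max flow = min cut = 13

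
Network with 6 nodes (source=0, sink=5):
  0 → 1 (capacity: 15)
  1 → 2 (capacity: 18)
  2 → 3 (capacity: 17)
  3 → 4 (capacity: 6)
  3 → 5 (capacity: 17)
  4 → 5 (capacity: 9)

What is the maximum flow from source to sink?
Maximum flow = 15

Max flow: 15

Flow assignment:
  0 → 1: 15/15
  1 → 2: 15/18
  2 → 3: 15/17
  3 → 5: 15/17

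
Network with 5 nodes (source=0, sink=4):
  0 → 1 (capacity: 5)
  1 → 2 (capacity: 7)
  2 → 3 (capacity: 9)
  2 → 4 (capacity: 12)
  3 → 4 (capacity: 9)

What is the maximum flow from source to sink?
Maximum flow = 5

Max flow: 5

Flow assignment:
  0 → 1: 5/5
  1 → 2: 5/7
  2 → 4: 5/12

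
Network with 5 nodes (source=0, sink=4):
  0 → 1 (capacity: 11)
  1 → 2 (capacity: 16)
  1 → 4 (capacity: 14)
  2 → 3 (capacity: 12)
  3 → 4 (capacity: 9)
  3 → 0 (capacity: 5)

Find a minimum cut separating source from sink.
Min cut value = 11, edges: (0,1)

Min cut value: 11
Partition: S = [0], T = [1, 2, 3, 4]
Cut edges: (0,1)

By max-flow min-cut theorem, max flow = min cut = 11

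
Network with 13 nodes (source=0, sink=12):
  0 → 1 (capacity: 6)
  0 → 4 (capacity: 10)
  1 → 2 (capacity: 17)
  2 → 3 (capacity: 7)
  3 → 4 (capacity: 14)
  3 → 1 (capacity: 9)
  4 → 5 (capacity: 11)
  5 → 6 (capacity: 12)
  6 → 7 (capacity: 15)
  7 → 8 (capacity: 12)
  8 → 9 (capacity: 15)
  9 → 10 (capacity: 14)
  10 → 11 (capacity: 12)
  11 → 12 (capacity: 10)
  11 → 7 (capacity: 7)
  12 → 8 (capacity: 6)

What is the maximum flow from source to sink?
Maximum flow = 10

Max flow: 10

Flow assignment:
  0 → 1: 6/6
  0 → 4: 4/10
  1 → 2: 6/17
  2 → 3: 6/7
  3 → 4: 6/14
  4 → 5: 10/11
  5 → 6: 10/12
  6 → 7: 10/15
  7 → 8: 11/12
  8 → 9: 11/15
  9 → 10: 11/14
  10 → 11: 11/12
  11 → 12: 10/10
  11 → 7: 1/7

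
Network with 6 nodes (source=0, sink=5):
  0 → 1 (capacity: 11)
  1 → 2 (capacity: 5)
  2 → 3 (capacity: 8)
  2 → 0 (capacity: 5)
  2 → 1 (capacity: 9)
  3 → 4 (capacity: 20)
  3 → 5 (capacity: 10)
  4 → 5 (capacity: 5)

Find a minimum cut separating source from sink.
Min cut value = 5, edges: (1,2)

Min cut value: 5
Partition: S = [0, 1], T = [2, 3, 4, 5]
Cut edges: (1,2)

By max-flow min-cut theorem, max flow = min cut = 5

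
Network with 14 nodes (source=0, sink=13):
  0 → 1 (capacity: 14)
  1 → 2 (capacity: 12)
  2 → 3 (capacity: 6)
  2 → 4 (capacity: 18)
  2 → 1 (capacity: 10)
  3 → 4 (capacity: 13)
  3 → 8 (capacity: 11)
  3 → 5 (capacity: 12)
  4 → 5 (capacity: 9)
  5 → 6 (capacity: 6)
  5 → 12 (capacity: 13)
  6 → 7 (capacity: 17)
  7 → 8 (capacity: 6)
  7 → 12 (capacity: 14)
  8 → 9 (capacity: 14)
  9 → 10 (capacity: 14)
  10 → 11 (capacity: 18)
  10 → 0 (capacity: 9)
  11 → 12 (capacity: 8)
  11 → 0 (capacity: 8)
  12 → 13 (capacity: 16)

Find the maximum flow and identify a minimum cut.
Max flow = 12, Min cut edges: (1,2)

Maximum flow: 12
Minimum cut: (1,2)
Partition: S = [0, 1], T = [2, 3, 4, 5, 6, 7, 8, 9, 10, 11, 12, 13]

Max-flow min-cut theorem verified: both equal 12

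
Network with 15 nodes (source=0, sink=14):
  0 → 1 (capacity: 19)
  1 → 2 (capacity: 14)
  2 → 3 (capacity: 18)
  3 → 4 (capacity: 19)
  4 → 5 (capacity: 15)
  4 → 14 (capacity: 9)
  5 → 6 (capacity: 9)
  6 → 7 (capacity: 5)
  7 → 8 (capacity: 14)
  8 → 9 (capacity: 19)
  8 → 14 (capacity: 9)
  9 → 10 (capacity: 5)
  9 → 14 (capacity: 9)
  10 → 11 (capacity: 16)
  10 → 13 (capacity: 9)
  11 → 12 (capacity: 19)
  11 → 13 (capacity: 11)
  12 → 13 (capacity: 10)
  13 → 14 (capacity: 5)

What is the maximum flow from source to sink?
Maximum flow = 14

Max flow: 14

Flow assignment:
  0 → 1: 14/19
  1 → 2: 14/14
  2 → 3: 14/18
  3 → 4: 14/19
  4 → 5: 5/15
  4 → 14: 9/9
  5 → 6: 5/9
  6 → 7: 5/5
  7 → 8: 5/14
  8 → 14: 5/9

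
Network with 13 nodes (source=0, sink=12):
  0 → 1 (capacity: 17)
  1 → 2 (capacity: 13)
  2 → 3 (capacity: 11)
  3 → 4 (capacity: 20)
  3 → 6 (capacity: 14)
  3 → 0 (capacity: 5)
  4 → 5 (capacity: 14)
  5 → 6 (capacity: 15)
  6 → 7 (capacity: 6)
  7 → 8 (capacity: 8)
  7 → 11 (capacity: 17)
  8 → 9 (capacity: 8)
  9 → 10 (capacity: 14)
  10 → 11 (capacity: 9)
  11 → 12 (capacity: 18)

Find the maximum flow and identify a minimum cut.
Max flow = 6, Min cut edges: (6,7)

Maximum flow: 6
Minimum cut: (6,7)
Partition: S = [0, 1, 2, 3, 4, 5, 6], T = [7, 8, 9, 10, 11, 12]

Max-flow min-cut theorem verified: both equal 6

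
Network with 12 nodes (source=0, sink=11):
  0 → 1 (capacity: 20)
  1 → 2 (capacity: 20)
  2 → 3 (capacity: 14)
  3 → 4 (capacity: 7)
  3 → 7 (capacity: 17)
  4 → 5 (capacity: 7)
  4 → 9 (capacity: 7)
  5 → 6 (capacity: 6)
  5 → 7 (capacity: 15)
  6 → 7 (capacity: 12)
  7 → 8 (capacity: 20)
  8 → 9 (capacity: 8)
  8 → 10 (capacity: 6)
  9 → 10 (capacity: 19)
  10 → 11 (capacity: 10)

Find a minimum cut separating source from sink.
Min cut value = 10, edges: (10,11)

Min cut value: 10
Partition: S = [0, 1, 2, 3, 4, 5, 6, 7, 8, 9, 10], T = [11]
Cut edges: (10,11)

By max-flow min-cut theorem, max flow = min cut = 10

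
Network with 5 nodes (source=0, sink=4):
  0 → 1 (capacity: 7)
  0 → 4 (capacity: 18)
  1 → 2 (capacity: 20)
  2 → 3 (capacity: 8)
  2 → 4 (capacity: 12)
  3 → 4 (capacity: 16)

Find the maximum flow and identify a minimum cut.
Max flow = 25, Min cut edges: (0,1), (0,4)

Maximum flow: 25
Minimum cut: (0,1), (0,4)
Partition: S = [0], T = [1, 2, 3, 4]

Max-flow min-cut theorem verified: both equal 25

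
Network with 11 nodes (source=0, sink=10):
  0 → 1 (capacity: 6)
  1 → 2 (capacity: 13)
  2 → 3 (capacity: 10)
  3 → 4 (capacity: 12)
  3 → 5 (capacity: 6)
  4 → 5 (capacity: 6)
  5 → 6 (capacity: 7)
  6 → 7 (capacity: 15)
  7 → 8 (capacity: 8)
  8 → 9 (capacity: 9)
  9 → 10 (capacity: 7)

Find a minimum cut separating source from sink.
Min cut value = 6, edges: (0,1)

Min cut value: 6
Partition: S = [0], T = [1, 2, 3, 4, 5, 6, 7, 8, 9, 10]
Cut edges: (0,1)

By max-flow min-cut theorem, max flow = min cut = 6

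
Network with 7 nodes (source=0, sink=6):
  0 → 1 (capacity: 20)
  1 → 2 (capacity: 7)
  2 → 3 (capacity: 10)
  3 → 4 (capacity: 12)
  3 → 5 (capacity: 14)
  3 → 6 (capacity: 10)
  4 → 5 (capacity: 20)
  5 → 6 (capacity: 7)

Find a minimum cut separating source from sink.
Min cut value = 7, edges: (1,2)

Min cut value: 7
Partition: S = [0, 1], T = [2, 3, 4, 5, 6]
Cut edges: (1,2)

By max-flow min-cut theorem, max flow = min cut = 7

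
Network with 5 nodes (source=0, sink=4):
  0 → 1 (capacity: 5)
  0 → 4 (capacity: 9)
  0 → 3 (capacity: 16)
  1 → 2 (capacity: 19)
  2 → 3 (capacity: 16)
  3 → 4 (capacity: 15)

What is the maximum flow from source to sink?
Maximum flow = 24

Max flow: 24

Flow assignment:
  0 → 1: 5/5
  0 → 4: 9/9
  0 → 3: 10/16
  1 → 2: 5/19
  2 → 3: 5/16
  3 → 4: 15/15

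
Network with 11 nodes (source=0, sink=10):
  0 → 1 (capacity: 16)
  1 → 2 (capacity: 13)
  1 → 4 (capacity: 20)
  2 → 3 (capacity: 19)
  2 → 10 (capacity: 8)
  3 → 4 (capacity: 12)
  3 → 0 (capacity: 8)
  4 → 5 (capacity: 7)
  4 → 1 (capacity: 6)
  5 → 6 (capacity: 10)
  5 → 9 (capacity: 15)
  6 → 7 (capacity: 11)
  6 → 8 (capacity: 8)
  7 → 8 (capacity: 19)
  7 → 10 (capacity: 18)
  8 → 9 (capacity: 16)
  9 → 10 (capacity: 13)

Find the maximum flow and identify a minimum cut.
Max flow = 15, Min cut edges: (2,10), (4,5)

Maximum flow: 15
Minimum cut: (2,10), (4,5)
Partition: S = [0, 1, 2, 3, 4], T = [5, 6, 7, 8, 9, 10]

Max-flow min-cut theorem verified: both equal 15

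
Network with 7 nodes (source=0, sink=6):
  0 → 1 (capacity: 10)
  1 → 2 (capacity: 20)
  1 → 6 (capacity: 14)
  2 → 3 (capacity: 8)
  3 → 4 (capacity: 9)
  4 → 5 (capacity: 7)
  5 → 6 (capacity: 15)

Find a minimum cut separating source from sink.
Min cut value = 10, edges: (0,1)

Min cut value: 10
Partition: S = [0], T = [1, 2, 3, 4, 5, 6]
Cut edges: (0,1)

By max-flow min-cut theorem, max flow = min cut = 10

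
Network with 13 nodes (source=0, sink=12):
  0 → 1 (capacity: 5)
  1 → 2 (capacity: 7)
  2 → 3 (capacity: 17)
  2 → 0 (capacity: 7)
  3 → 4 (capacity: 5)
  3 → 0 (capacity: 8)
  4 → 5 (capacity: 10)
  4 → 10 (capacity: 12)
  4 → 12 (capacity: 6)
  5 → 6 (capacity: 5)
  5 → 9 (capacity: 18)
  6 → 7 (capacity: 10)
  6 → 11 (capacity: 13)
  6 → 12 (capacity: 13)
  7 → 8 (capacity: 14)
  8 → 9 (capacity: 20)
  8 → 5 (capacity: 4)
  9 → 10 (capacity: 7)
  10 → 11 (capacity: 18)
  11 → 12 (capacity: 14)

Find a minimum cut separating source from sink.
Min cut value = 5, edges: (3,4)

Min cut value: 5
Partition: S = [0, 1, 2, 3], T = [4, 5, 6, 7, 8, 9, 10, 11, 12]
Cut edges: (3,4)

By max-flow min-cut theorem, max flow = min cut = 5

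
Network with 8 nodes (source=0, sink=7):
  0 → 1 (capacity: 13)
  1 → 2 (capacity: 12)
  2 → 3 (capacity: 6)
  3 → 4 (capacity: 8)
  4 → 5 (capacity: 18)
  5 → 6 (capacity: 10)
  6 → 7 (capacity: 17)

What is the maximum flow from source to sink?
Maximum flow = 6

Max flow: 6

Flow assignment:
  0 → 1: 6/13
  1 → 2: 6/12
  2 → 3: 6/6
  3 → 4: 6/8
  4 → 5: 6/18
  5 → 6: 6/10
  6 → 7: 6/17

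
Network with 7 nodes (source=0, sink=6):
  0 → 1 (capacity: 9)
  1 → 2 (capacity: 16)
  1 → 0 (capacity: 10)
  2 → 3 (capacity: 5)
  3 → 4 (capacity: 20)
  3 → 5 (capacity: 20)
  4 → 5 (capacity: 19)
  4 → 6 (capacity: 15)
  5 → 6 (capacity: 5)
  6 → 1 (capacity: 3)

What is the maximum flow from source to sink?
Maximum flow = 5

Max flow: 5

Flow assignment:
  0 → 1: 5/9
  1 → 2: 5/16
  2 → 3: 5/5
  3 → 4: 5/20
  4 → 6: 5/15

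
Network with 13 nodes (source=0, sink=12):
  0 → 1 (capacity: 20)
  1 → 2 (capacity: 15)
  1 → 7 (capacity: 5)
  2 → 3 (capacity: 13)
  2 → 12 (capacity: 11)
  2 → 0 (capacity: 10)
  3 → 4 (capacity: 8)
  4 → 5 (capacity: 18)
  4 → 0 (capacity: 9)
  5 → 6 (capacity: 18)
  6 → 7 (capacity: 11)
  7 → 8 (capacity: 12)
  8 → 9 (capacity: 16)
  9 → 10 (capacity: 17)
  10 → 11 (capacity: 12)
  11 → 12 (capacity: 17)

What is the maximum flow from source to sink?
Maximum flow = 20

Max flow: 20

Flow assignment:
  0 → 1: 20/20
  1 → 2: 15/15
  1 → 7: 5/5
  2 → 3: 4/13
  2 → 12: 11/11
  3 → 4: 4/8
  4 → 5: 4/18
  5 → 6: 4/18
  6 → 7: 4/11
  7 → 8: 9/12
  8 → 9: 9/16
  9 → 10: 9/17
  10 → 11: 9/12
  11 → 12: 9/17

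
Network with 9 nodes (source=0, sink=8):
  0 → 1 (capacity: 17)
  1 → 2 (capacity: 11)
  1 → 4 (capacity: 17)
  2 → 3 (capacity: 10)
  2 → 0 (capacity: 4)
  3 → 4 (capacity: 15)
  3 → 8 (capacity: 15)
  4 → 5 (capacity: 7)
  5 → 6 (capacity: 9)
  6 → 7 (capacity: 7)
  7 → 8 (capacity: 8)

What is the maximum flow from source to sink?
Maximum flow = 17

Max flow: 17

Flow assignment:
  0 → 1: 17/17
  1 → 2: 10/11
  1 → 4: 7/17
  2 → 3: 10/10
  3 → 8: 10/15
  4 → 5: 7/7
  5 → 6: 7/9
  6 → 7: 7/7
  7 → 8: 7/8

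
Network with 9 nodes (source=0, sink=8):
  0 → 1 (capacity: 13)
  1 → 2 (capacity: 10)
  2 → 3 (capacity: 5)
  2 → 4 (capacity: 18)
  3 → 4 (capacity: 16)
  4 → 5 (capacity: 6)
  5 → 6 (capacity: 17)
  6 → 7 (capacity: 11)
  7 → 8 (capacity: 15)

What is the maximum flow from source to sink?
Maximum flow = 6

Max flow: 6

Flow assignment:
  0 → 1: 6/13
  1 → 2: 6/10
  2 → 4: 6/18
  4 → 5: 6/6
  5 → 6: 6/17
  6 → 7: 6/11
  7 → 8: 6/15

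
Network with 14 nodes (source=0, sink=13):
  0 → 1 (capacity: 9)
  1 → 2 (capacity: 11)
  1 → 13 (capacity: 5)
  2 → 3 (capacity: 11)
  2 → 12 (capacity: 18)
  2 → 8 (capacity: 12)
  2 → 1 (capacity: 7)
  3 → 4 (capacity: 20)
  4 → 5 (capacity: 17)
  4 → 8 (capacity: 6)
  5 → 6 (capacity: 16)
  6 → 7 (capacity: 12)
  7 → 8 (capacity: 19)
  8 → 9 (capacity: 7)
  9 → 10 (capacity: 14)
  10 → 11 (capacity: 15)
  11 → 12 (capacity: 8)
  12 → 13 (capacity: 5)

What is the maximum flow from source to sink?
Maximum flow = 9

Max flow: 9

Flow assignment:
  0 → 1: 9/9
  1 → 2: 4/11
  1 → 13: 5/5
  2 → 12: 4/18
  12 → 13: 4/5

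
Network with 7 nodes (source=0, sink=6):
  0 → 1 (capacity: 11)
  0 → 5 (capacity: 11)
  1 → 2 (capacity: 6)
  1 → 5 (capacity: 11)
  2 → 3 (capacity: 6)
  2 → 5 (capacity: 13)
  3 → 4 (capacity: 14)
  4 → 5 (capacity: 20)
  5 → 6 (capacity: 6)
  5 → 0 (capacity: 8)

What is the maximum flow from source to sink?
Maximum flow = 6

Max flow: 6

Flow assignment:
  0 → 5: 6/11
  5 → 6: 6/6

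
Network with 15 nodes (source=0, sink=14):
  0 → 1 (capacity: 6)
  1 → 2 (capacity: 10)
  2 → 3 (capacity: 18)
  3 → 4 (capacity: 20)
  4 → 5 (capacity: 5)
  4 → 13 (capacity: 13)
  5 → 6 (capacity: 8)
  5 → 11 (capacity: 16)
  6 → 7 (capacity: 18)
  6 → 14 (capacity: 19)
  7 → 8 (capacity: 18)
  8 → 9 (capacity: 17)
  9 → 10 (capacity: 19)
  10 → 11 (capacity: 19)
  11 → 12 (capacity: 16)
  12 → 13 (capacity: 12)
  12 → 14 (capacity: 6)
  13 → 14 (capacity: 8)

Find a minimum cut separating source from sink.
Min cut value = 6, edges: (0,1)

Min cut value: 6
Partition: S = [0], T = [1, 2, 3, 4, 5, 6, 7, 8, 9, 10, 11, 12, 13, 14]
Cut edges: (0,1)

By max-flow min-cut theorem, max flow = min cut = 6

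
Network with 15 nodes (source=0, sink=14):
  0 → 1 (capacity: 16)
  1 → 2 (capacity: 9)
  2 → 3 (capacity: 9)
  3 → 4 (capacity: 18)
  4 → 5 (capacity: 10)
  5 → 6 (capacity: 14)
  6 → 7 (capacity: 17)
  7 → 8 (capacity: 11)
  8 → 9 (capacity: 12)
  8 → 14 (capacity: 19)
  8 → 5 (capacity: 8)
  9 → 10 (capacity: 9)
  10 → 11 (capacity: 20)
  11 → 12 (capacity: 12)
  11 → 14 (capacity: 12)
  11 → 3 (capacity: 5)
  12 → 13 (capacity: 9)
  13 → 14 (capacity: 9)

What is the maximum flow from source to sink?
Maximum flow = 9

Max flow: 9

Flow assignment:
  0 → 1: 9/16
  1 → 2: 9/9
  2 → 3: 9/9
  3 → 4: 9/18
  4 → 5: 9/10
  5 → 6: 9/14
  6 → 7: 9/17
  7 → 8: 9/11
  8 → 14: 9/19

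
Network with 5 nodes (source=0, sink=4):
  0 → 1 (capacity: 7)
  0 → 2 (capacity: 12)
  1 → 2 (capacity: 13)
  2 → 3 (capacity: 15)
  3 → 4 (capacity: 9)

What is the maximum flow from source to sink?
Maximum flow = 9

Max flow: 9

Flow assignment:
  0 → 1: 7/7
  0 → 2: 2/12
  1 → 2: 7/13
  2 → 3: 9/15
  3 → 4: 9/9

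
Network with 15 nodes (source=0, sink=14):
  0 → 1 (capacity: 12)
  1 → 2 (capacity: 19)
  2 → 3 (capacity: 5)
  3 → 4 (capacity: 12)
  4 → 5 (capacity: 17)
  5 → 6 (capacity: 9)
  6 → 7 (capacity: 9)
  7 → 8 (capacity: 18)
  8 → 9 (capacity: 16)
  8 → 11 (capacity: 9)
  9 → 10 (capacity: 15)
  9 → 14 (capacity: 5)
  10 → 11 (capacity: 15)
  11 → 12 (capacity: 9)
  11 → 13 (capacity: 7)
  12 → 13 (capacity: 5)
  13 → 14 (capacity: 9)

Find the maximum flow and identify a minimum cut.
Max flow = 5, Min cut edges: (2,3)

Maximum flow: 5
Minimum cut: (2,3)
Partition: S = [0, 1, 2], T = [3, 4, 5, 6, 7, 8, 9, 10, 11, 12, 13, 14]

Max-flow min-cut theorem verified: both equal 5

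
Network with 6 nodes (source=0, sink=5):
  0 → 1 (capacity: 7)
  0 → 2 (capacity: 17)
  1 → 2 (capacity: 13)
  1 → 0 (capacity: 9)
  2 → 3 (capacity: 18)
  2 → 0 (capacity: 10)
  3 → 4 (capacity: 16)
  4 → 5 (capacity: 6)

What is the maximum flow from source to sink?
Maximum flow = 6

Max flow: 6

Flow assignment:
  0 → 1: 7/7
  1 → 2: 7/13
  2 → 3: 6/18
  2 → 0: 1/10
  3 → 4: 6/16
  4 → 5: 6/6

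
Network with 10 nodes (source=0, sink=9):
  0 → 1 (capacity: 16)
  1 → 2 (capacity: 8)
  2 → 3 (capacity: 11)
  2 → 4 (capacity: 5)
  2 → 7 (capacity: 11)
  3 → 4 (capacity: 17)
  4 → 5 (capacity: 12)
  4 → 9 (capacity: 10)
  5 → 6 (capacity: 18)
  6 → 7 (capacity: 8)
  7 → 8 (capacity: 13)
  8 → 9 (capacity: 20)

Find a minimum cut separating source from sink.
Min cut value = 8, edges: (1,2)

Min cut value: 8
Partition: S = [0, 1], T = [2, 3, 4, 5, 6, 7, 8, 9]
Cut edges: (1,2)

By max-flow min-cut theorem, max flow = min cut = 8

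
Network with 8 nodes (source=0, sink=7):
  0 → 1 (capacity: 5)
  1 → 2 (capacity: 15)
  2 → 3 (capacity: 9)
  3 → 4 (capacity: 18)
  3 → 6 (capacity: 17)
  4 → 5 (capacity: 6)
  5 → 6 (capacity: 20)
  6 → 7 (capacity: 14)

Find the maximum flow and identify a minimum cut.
Max flow = 5, Min cut edges: (0,1)

Maximum flow: 5
Minimum cut: (0,1)
Partition: S = [0], T = [1, 2, 3, 4, 5, 6, 7]

Max-flow min-cut theorem verified: both equal 5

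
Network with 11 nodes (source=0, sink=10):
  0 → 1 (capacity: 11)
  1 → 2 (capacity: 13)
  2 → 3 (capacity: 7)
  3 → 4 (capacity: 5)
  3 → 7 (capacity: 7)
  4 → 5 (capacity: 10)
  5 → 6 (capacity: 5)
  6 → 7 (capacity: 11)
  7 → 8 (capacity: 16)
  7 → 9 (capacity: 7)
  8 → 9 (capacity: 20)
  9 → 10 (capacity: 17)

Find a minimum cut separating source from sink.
Min cut value = 7, edges: (2,3)

Min cut value: 7
Partition: S = [0, 1, 2], T = [3, 4, 5, 6, 7, 8, 9, 10]
Cut edges: (2,3)

By max-flow min-cut theorem, max flow = min cut = 7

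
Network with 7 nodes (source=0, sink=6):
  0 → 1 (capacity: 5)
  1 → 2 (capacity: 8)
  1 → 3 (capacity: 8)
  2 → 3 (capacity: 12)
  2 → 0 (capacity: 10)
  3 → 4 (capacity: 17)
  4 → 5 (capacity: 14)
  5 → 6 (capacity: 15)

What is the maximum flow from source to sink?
Maximum flow = 5

Max flow: 5

Flow assignment:
  0 → 1: 5/5
  1 → 3: 5/8
  3 → 4: 5/17
  4 → 5: 5/14
  5 → 6: 5/15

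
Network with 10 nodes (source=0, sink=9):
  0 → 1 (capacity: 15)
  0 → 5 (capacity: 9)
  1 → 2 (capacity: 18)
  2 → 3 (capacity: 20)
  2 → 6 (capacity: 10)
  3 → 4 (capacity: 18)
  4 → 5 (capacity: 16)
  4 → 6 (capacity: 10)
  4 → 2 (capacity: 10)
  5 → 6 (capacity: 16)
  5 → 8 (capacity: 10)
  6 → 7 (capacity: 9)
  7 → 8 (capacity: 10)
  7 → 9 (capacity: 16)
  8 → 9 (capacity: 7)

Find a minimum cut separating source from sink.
Min cut value = 16, edges: (6,7), (8,9)

Min cut value: 16
Partition: S = [0, 1, 2, 3, 4, 5, 6, 8], T = [7, 9]
Cut edges: (6,7), (8,9)

By max-flow min-cut theorem, max flow = min cut = 16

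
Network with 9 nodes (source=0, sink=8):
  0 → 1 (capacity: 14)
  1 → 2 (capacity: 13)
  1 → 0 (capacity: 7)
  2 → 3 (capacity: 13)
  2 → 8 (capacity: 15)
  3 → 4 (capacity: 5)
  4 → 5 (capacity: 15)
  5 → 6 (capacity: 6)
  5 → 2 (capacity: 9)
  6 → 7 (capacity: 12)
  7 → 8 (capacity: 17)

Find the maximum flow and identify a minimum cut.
Max flow = 13, Min cut edges: (1,2)

Maximum flow: 13
Minimum cut: (1,2)
Partition: S = [0, 1], T = [2, 3, 4, 5, 6, 7, 8]

Max-flow min-cut theorem verified: both equal 13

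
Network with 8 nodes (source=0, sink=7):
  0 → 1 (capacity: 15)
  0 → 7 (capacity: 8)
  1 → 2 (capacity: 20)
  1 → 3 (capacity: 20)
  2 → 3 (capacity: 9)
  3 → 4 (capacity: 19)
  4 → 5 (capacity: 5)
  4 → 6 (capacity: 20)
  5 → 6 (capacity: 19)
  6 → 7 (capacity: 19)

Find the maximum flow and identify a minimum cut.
Max flow = 23, Min cut edges: (0,1), (0,7)

Maximum flow: 23
Minimum cut: (0,1), (0,7)
Partition: S = [0], T = [1, 2, 3, 4, 5, 6, 7]

Max-flow min-cut theorem verified: both equal 23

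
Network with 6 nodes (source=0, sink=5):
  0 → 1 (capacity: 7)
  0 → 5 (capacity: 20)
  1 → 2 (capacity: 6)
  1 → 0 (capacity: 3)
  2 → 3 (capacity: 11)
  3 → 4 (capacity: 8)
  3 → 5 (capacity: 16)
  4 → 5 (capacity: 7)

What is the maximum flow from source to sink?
Maximum flow = 26

Max flow: 26

Flow assignment:
  0 → 1: 6/7
  0 → 5: 20/20
  1 → 2: 6/6
  2 → 3: 6/11
  3 → 5: 6/16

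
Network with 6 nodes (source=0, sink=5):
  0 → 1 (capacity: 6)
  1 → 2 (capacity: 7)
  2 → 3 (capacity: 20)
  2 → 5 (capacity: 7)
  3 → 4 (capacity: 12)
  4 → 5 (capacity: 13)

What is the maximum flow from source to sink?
Maximum flow = 6

Max flow: 6

Flow assignment:
  0 → 1: 6/6
  1 → 2: 6/7
  2 → 5: 6/7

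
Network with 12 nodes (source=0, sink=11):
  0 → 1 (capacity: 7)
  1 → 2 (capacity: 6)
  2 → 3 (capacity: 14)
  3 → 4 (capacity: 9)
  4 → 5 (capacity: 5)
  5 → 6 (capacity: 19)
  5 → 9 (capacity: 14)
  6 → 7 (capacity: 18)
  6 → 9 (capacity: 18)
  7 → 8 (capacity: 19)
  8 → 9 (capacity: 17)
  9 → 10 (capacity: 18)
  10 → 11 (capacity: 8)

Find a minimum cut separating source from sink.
Min cut value = 5, edges: (4,5)

Min cut value: 5
Partition: S = [0, 1, 2, 3, 4], T = [5, 6, 7, 8, 9, 10, 11]
Cut edges: (4,5)

By max-flow min-cut theorem, max flow = min cut = 5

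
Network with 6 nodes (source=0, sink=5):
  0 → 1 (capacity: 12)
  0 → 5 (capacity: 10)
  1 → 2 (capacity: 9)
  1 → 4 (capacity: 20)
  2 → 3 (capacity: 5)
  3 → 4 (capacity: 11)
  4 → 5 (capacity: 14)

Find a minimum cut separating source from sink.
Min cut value = 22, edges: (0,1), (0,5)

Min cut value: 22
Partition: S = [0], T = [1, 2, 3, 4, 5]
Cut edges: (0,1), (0,5)

By max-flow min-cut theorem, max flow = min cut = 22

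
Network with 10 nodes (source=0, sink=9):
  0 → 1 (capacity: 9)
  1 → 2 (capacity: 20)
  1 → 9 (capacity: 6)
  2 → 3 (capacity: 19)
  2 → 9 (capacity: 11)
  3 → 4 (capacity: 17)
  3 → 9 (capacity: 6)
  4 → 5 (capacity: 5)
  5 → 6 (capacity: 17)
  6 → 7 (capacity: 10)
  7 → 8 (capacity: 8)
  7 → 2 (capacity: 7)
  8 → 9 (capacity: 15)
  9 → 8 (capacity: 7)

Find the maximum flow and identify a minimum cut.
Max flow = 9, Min cut edges: (0,1)

Maximum flow: 9
Minimum cut: (0,1)
Partition: S = [0], T = [1, 2, 3, 4, 5, 6, 7, 8, 9]

Max-flow min-cut theorem verified: both equal 9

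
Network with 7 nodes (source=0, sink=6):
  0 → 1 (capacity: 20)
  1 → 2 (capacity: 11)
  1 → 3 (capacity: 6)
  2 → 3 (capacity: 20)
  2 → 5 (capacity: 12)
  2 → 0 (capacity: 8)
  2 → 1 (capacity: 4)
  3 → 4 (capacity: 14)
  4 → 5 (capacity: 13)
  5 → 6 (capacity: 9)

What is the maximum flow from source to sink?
Maximum flow = 9

Max flow: 9

Flow assignment:
  0 → 1: 17/20
  1 → 2: 11/11
  1 → 3: 6/6
  2 → 5: 3/12
  2 → 0: 8/8
  3 → 4: 6/14
  4 → 5: 6/13
  5 → 6: 9/9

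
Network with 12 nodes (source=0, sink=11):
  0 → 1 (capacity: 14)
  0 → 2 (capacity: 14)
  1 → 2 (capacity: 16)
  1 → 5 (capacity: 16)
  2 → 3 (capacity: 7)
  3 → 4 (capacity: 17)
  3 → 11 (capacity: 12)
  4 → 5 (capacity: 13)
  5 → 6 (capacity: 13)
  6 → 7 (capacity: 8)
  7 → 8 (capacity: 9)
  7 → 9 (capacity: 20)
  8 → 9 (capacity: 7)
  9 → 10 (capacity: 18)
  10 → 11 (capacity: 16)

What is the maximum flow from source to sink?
Maximum flow = 15

Max flow: 15

Flow assignment:
  0 → 1: 8/14
  0 → 2: 7/14
  1 → 5: 8/16
  2 → 3: 7/7
  3 → 11: 7/12
  5 → 6: 8/13
  6 → 7: 8/8
  7 → 9: 8/20
  9 → 10: 8/18
  10 → 11: 8/16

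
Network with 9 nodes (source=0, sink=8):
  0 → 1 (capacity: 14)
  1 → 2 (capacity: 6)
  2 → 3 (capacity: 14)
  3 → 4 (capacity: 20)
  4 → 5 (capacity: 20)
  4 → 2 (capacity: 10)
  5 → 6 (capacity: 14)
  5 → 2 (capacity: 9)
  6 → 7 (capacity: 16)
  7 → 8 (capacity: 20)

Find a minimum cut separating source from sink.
Min cut value = 6, edges: (1,2)

Min cut value: 6
Partition: S = [0, 1], T = [2, 3, 4, 5, 6, 7, 8]
Cut edges: (1,2)

By max-flow min-cut theorem, max flow = min cut = 6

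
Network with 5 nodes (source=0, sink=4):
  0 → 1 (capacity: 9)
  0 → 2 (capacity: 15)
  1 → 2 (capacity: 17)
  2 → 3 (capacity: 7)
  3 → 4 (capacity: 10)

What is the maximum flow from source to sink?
Maximum flow = 7

Max flow: 7

Flow assignment:
  0 → 1: 7/9
  1 → 2: 7/17
  2 → 3: 7/7
  3 → 4: 7/10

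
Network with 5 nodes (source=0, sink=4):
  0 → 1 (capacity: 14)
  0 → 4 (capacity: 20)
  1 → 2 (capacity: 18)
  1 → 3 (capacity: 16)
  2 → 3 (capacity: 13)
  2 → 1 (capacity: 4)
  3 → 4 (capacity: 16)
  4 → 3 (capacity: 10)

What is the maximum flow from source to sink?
Maximum flow = 34

Max flow: 34

Flow assignment:
  0 → 1: 14/14
  0 → 4: 20/20
  1 → 3: 14/16
  3 → 4: 14/16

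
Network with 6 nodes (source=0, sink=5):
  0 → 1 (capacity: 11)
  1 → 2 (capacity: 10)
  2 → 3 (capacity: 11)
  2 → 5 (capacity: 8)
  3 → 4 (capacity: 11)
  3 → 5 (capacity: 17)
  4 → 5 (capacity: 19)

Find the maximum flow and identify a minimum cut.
Max flow = 10, Min cut edges: (1,2)

Maximum flow: 10
Minimum cut: (1,2)
Partition: S = [0, 1], T = [2, 3, 4, 5]

Max-flow min-cut theorem verified: both equal 10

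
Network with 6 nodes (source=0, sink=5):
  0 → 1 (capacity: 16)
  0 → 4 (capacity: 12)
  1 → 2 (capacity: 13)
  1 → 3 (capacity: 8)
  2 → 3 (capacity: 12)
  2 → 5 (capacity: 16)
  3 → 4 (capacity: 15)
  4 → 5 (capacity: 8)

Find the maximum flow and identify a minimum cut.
Max flow = 21, Min cut edges: (1,2), (4,5)

Maximum flow: 21
Minimum cut: (1,2), (4,5)
Partition: S = [0, 1, 3, 4], T = [2, 5]

Max-flow min-cut theorem verified: both equal 21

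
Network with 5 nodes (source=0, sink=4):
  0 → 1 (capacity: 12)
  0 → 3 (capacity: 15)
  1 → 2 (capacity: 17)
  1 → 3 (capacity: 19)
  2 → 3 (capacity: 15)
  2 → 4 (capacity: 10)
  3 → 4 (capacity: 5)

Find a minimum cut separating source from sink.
Min cut value = 15, edges: (2,4), (3,4)

Min cut value: 15
Partition: S = [0, 1, 2, 3], T = [4]
Cut edges: (2,4), (3,4)

By max-flow min-cut theorem, max flow = min cut = 15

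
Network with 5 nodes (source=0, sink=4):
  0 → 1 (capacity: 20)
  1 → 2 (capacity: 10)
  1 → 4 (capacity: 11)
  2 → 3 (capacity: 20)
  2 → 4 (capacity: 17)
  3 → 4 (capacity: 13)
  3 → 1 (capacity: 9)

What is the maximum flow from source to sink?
Maximum flow = 20

Max flow: 20

Flow assignment:
  0 → 1: 20/20
  1 → 2: 9/10
  1 → 4: 11/11
  2 → 4: 9/17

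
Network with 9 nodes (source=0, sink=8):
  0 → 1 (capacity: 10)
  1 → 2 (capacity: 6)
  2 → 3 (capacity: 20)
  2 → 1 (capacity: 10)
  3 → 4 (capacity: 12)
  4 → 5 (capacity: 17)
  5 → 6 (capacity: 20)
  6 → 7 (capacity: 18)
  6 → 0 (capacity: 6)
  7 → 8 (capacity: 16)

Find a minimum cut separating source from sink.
Min cut value = 6, edges: (1,2)

Min cut value: 6
Partition: S = [0, 1], T = [2, 3, 4, 5, 6, 7, 8]
Cut edges: (1,2)

By max-flow min-cut theorem, max flow = min cut = 6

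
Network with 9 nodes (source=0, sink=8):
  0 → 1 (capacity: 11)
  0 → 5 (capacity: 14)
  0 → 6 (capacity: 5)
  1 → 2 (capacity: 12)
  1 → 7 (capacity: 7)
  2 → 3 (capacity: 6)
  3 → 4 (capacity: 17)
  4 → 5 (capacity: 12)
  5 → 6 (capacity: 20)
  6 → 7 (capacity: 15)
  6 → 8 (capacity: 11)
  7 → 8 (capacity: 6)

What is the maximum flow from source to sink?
Maximum flow = 17

Max flow: 17

Flow assignment:
  0 → 1: 10/11
  0 → 5: 7/14
  1 → 2: 4/12
  1 → 7: 6/7
  2 → 3: 4/6
  3 → 4: 4/17
  4 → 5: 4/12
  5 → 6: 11/20
  6 → 8: 11/11
  7 → 8: 6/6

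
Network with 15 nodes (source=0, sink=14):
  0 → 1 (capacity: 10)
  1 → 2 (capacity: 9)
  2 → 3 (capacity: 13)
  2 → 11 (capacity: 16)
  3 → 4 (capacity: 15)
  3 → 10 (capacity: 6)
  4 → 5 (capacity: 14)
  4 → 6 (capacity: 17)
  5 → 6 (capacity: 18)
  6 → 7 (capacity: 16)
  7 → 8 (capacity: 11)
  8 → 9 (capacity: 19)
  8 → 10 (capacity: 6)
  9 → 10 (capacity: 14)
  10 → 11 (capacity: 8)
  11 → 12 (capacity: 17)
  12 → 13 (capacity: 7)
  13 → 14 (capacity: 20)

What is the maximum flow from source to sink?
Maximum flow = 7

Max flow: 7

Flow assignment:
  0 → 1: 7/10
  1 → 2: 7/9
  2 → 11: 7/16
  11 → 12: 7/17
  12 → 13: 7/7
  13 → 14: 7/20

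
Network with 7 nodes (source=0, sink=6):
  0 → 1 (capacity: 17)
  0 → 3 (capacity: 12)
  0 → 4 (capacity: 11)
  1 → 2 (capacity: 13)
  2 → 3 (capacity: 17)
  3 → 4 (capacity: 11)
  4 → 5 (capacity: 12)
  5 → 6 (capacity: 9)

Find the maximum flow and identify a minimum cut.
Max flow = 9, Min cut edges: (5,6)

Maximum flow: 9
Minimum cut: (5,6)
Partition: S = [0, 1, 2, 3, 4, 5], T = [6]

Max-flow min-cut theorem verified: both equal 9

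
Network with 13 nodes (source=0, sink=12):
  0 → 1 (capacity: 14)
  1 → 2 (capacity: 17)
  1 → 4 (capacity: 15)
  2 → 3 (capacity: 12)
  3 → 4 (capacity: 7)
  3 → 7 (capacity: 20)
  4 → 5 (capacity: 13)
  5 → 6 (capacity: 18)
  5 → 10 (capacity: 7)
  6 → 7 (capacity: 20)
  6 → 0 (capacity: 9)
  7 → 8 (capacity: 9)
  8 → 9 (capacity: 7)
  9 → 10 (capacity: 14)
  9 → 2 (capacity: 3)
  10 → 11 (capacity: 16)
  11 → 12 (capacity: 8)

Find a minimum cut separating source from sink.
Min cut value = 8, edges: (11,12)

Min cut value: 8
Partition: S = [0, 1, 2, 3, 4, 5, 6, 7, 8, 9, 10, 11], T = [12]
Cut edges: (11,12)

By max-flow min-cut theorem, max flow = min cut = 8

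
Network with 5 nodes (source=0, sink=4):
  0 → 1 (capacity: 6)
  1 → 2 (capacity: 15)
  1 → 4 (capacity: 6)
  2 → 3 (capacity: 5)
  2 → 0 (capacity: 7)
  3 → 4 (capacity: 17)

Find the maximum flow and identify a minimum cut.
Max flow = 6, Min cut edges: (0,1)

Maximum flow: 6
Minimum cut: (0,1)
Partition: S = [0], T = [1, 2, 3, 4]

Max-flow min-cut theorem verified: both equal 6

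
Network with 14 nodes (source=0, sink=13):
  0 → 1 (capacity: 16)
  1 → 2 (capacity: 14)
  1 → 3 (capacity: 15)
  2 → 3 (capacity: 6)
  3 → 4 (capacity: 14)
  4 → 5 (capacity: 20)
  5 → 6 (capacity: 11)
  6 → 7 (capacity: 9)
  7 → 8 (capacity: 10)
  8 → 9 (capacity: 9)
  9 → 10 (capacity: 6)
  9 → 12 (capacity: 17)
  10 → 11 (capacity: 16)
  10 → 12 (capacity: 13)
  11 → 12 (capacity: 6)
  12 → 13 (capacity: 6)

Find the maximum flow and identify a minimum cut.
Max flow = 6, Min cut edges: (12,13)

Maximum flow: 6
Minimum cut: (12,13)
Partition: S = [0, 1, 2, 3, 4, 5, 6, 7, 8, 9, 10, 11, 12], T = [13]

Max-flow min-cut theorem verified: both equal 6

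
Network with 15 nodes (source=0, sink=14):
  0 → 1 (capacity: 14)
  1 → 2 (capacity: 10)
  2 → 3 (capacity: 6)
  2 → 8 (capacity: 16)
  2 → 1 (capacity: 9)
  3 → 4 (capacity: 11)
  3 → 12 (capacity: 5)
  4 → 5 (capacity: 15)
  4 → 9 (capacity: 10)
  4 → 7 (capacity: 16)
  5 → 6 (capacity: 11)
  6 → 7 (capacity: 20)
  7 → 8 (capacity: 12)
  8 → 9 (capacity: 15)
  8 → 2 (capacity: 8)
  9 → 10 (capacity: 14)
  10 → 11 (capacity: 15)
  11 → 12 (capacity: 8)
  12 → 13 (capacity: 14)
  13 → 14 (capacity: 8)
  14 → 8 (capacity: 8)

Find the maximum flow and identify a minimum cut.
Max flow = 8, Min cut edges: (13,14)

Maximum flow: 8
Minimum cut: (13,14)
Partition: S = [0, 1, 2, 3, 4, 5, 6, 7, 8, 9, 10, 11, 12, 13], T = [14]

Max-flow min-cut theorem verified: both equal 8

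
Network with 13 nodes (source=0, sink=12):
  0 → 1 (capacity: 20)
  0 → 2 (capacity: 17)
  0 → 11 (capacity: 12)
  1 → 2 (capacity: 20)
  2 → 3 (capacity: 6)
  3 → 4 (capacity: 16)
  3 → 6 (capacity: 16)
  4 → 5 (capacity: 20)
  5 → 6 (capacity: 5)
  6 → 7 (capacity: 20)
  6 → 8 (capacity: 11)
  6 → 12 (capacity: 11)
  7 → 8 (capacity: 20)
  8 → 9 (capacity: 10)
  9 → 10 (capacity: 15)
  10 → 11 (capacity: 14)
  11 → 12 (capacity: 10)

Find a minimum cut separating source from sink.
Min cut value = 16, edges: (2,3), (11,12)

Min cut value: 16
Partition: S = [0, 1, 2, 7, 8, 9, 10, 11], T = [3, 4, 5, 6, 12]
Cut edges: (2,3), (11,12)

By max-flow min-cut theorem, max flow = min cut = 16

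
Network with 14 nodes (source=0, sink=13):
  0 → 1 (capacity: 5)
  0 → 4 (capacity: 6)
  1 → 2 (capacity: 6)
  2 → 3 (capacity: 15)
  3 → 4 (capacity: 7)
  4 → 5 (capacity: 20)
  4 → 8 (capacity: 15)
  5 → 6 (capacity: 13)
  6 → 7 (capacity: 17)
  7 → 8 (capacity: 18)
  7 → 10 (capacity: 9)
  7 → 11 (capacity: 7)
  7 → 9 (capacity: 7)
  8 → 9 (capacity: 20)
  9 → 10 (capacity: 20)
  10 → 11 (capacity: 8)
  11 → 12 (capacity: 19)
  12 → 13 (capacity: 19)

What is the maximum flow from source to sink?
Maximum flow = 11

Max flow: 11

Flow assignment:
  0 → 1: 5/5
  0 → 4: 6/6
  1 → 2: 5/6
  2 → 3: 5/15
  3 → 4: 5/7
  4 → 5: 11/20
  5 → 6: 11/13
  6 → 7: 11/17
  7 → 10: 4/9
  7 → 11: 7/7
  10 → 11: 4/8
  11 → 12: 11/19
  12 → 13: 11/19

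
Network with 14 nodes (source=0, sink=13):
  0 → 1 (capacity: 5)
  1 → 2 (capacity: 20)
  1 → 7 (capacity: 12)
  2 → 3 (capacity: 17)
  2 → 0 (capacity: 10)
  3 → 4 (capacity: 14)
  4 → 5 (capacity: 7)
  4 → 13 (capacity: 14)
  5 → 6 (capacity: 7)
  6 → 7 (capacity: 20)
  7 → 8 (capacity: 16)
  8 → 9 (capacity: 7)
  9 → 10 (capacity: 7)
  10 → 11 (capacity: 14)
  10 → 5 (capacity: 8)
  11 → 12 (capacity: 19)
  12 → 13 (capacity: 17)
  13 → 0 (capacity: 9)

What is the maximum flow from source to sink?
Maximum flow = 5

Max flow: 5

Flow assignment:
  0 → 1: 5/5
  1 → 2: 5/20
  2 → 3: 5/17
  3 → 4: 5/14
  4 → 13: 5/14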